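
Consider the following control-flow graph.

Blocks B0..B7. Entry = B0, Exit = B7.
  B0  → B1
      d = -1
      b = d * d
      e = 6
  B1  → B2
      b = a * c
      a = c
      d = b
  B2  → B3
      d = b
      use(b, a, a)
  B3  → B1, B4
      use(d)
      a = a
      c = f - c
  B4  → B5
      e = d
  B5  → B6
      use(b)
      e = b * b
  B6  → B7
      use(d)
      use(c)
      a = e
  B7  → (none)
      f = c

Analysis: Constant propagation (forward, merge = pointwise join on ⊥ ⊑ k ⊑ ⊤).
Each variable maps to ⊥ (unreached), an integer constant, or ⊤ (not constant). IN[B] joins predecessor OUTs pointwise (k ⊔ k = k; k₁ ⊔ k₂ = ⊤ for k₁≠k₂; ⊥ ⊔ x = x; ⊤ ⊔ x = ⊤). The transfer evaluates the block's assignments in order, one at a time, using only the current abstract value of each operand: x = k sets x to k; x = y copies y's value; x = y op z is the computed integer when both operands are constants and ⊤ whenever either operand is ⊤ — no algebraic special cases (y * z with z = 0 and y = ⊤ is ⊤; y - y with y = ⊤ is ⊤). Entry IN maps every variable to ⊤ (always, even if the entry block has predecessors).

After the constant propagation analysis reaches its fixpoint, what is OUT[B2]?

Fixpoint table:
  B0: | IN=(all ⊤) | OUT={b:1, d:-1, e:6; rest ⊤}
  B1: | IN={e:6; rest ⊤} | OUT={e:6; rest ⊤}
  B2: | IN={e:6; rest ⊤} | OUT={e:6; rest ⊤}
  B3: | IN={e:6; rest ⊤} | OUT={e:6; rest ⊤}
  B4: | IN={e:6; rest ⊤} | OUT=(all ⊤)
  B5: | IN=(all ⊤) | OUT=(all ⊤)
  B6: | IN=(all ⊤) | OUT=(all ⊤)
  B7: | IN=(all ⊤) | OUT=(all ⊤)

Merge at B2: IN[B2] = OUT[B1] = {a: ⊤, b: ⊤, c: ⊤, d: ⊤, e: 6, f: ⊤}
Applying B2's transfer function to that IN value gives OUT[B2] (row B2 above).

Answer: {a: ⊤, b: ⊤, c: ⊤, d: ⊤, e: 6, f: ⊤}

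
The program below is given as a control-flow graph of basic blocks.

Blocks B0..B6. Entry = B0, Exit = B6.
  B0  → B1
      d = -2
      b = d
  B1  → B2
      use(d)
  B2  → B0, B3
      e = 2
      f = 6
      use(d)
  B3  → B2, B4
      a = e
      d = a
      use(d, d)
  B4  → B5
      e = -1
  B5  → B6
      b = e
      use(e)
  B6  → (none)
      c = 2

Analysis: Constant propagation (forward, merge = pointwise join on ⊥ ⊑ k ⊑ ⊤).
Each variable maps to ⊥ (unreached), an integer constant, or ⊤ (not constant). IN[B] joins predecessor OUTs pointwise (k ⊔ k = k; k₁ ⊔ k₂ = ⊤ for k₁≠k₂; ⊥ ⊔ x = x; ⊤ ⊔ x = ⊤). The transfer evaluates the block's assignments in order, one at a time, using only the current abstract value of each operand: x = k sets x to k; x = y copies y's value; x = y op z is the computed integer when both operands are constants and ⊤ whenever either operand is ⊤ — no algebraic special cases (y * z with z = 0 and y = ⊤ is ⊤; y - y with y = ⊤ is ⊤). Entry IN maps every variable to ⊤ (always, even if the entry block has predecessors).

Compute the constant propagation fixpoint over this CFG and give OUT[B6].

Fixpoint table:
  B0:  IN=(all ⊤)  OUT={b:-2, d:-2; rest ⊤}
  B1:  IN={b:-2, d:-2; rest ⊤}  OUT={b:-2, d:-2; rest ⊤}
  B2:  IN={b:-2; rest ⊤}  OUT={b:-2, e:2, f:6; rest ⊤}
  B3:  IN={b:-2, e:2, f:6; rest ⊤}  OUT={a:2, b:-2, d:2, e:2, f:6; rest ⊤}
  B4:  IN={a:2, b:-2, d:2, e:2, f:6; rest ⊤}  OUT={a:2, b:-2, d:2, e:-1, f:6; rest ⊤}
  B5:  IN={a:2, b:-2, d:2, e:-1, f:6; rest ⊤}  OUT={a:2, b:-1, d:2, e:-1, f:6; rest ⊤}
  B6:  IN={a:2, b:-1, d:2, e:-1, f:6; rest ⊤}  OUT={a:2, b:-1, c:2, d:2, e:-1, f:6; rest ⊤}

Merge at B6: IN[B6] = OUT[B5] = {a: 2, b: -1, c: ⊤, d: 2, e: -1, f: 6}
Applying B6's transfer function to that IN value gives OUT[B6] (row B6 above).

Answer: {a: 2, b: -1, c: 2, d: 2, e: -1, f: 6}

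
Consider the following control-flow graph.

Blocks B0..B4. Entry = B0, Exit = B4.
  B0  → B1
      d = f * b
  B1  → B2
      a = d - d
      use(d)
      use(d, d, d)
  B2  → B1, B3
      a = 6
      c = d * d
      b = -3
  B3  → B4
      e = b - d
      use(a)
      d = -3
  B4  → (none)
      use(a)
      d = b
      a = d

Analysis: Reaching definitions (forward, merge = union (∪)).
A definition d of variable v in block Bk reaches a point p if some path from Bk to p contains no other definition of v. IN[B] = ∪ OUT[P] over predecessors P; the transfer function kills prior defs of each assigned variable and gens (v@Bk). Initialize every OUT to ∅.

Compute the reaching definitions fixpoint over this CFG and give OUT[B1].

Per-block solution:
  B0: | IN={} | OUT={d@B0}
  B1: | IN={a@B2, b@B2, c@B2, d@B0} | OUT={a@B1, b@B2, c@B2, d@B0}
  B2: | IN={a@B1, b@B2, c@B2, d@B0} | OUT={a@B2, b@B2, c@B2, d@B0}
  B3: | IN={a@B2, b@B2, c@B2, d@B0} | OUT={a@B2, b@B2, c@B2, d@B3, e@B3}
  B4: | IN={a@B2, b@B2, c@B2, d@B3, e@B3} | OUT={a@B4, b@B2, c@B2, d@B4, e@B3}

Merge at B1: IN[B1] = OUT[B0] ⊔ OUT[B2] = {a@B2, b@B2, c@B2, d@B0}
Applying B1's transfer function to that IN value gives OUT[B1] (row B1 above).

Answer: {a@B1, b@B2, c@B2, d@B0}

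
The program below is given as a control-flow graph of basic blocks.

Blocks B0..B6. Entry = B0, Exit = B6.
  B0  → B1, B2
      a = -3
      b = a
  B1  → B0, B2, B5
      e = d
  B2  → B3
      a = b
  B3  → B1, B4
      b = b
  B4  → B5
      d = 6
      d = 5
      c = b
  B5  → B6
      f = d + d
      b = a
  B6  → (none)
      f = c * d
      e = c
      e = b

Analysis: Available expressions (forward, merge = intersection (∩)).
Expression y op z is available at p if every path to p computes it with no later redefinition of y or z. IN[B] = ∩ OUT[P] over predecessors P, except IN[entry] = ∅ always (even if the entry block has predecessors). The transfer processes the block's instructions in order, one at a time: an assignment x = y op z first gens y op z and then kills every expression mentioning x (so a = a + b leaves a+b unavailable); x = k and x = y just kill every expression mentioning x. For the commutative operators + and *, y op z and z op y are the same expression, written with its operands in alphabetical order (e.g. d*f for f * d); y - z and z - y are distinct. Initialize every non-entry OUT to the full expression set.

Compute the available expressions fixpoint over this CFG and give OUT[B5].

Answer: {d+d}

Working:
Per-block solution:
  B0:   IN={}   OUT={}
  B1:   IN={}   OUT={}
  B2:   IN={}   OUT={}
  B3:   IN={}   OUT={}
  B4:   IN={}   OUT={}
  B5:   IN={}   OUT={d+d}
  B6:   IN={d+d}   OUT={c*d, d+d}

Merge at B5: IN[B5] = OUT[B1] ∩ OUT[B4] = {}
Applying B5's transfer function to that IN value gives OUT[B5] (row B5 above).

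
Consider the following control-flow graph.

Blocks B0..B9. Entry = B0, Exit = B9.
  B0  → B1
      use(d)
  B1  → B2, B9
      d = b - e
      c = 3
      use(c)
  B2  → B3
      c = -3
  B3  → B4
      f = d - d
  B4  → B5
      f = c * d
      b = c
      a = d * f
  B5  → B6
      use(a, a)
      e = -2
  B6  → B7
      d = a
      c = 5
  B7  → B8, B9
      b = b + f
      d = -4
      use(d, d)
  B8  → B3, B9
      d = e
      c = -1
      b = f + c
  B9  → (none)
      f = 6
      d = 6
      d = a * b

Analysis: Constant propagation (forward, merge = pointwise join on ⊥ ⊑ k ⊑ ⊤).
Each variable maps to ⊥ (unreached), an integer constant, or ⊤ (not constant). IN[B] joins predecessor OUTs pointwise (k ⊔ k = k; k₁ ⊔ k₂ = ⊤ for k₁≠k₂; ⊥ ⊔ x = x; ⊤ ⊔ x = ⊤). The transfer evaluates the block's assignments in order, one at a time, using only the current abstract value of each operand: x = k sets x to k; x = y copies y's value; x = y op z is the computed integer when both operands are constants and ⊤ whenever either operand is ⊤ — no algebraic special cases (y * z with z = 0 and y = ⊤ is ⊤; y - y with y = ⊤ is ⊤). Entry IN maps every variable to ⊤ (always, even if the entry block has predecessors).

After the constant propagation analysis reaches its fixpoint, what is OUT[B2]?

Answer: {a: ⊤, b: ⊤, c: -3, d: ⊤, e: ⊤, f: ⊤}

Trace:
Converged values:
  B0:   IN=(all ⊤)   OUT=(all ⊤)
  B1:   IN=(all ⊤)   OUT={c:3; rest ⊤}
  B2:   IN={c:3; rest ⊤}   OUT={c:-3; rest ⊤}
  B3:   IN=(all ⊤)   OUT=(all ⊤)
  B4:   IN=(all ⊤)   OUT=(all ⊤)
  B5:   IN=(all ⊤)   OUT={e:-2; rest ⊤}
  B6:   IN={e:-2; rest ⊤}   OUT={c:5, e:-2; rest ⊤}
  B7:   IN={c:5, e:-2; rest ⊤}   OUT={c:5, d:-4, e:-2; rest ⊤}
  B8:   IN={c:5, d:-4, e:-2; rest ⊤}   OUT={c:-1, d:-2, e:-2; rest ⊤}
  B9:   IN=(all ⊤)   OUT={f:6; rest ⊤}

Merge at B2: IN[B2] = OUT[B1] = {a: ⊤, b: ⊤, c: 3, d: ⊤, e: ⊤, f: ⊤}
Applying B2's transfer function to that IN value gives OUT[B2] (row B2 above).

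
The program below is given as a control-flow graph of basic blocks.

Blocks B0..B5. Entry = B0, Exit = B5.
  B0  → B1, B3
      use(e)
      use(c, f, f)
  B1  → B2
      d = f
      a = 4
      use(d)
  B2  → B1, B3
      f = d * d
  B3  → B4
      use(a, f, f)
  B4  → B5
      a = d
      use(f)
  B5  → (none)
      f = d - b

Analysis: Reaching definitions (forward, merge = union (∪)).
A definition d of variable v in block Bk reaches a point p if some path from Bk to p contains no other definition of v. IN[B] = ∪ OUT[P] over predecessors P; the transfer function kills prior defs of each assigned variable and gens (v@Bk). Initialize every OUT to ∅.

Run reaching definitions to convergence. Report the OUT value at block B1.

Answer: {a@B1, d@B1, f@B2}

Derivation:
Per-block solution:
  B0: | IN={} | OUT={}
  B1: | IN={a@B1, d@B1, f@B2} | OUT={a@B1, d@B1, f@B2}
  B2: | IN={a@B1, d@B1, f@B2} | OUT={a@B1, d@B1, f@B2}
  B3: | IN={a@B1, d@B1, f@B2} | OUT={a@B1, d@B1, f@B2}
  B4: | IN={a@B1, d@B1, f@B2} | OUT={a@B4, d@B1, f@B2}
  B5: | IN={a@B4, d@B1, f@B2} | OUT={a@B4, d@B1, f@B5}

Merge at B1: IN[B1] = OUT[B0] ⊔ OUT[B2] = {a@B1, d@B1, f@B2}
Applying B1's transfer function to that IN value gives OUT[B1] (row B1 above).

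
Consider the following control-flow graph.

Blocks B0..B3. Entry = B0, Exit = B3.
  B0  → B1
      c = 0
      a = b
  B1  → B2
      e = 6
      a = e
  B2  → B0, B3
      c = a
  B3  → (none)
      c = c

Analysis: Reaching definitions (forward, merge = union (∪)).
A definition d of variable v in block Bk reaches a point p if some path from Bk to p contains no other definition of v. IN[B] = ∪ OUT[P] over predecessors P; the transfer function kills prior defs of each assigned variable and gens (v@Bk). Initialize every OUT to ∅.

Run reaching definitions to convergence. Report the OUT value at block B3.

Converged values:
  B0: | IN={a@B1, c@B2, e@B1} | OUT={a@B0, c@B0, e@B1}
  B1: | IN={a@B0, c@B0, e@B1} | OUT={a@B1, c@B0, e@B1}
  B2: | IN={a@B1, c@B0, e@B1} | OUT={a@B1, c@B2, e@B1}
  B3: | IN={a@B1, c@B2, e@B1} | OUT={a@B1, c@B3, e@B1}

Merge at B3: IN[B3] = OUT[B2] = {a@B1, c@B2, e@B1}
Applying B3's transfer function to that IN value gives OUT[B3] (row B3 above).

Answer: {a@B1, c@B3, e@B1}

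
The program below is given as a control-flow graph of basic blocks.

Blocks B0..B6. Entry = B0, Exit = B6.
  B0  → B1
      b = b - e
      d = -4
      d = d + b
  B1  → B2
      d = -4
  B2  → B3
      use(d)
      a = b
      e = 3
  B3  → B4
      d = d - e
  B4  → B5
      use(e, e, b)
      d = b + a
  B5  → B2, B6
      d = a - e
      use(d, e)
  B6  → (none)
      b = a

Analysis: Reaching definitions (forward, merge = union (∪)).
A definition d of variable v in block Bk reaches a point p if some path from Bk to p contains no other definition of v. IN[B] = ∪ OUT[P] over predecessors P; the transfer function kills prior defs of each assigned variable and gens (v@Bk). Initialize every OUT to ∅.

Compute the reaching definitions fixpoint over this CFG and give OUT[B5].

Answer: {a@B2, b@B0, d@B5, e@B2}

Working:
Per-block solution:
  B0:   IN={}   OUT={b@B0, d@B0}
  B1:   IN={b@B0, d@B0}   OUT={b@B0, d@B1}
  B2:   IN={a@B2, b@B0, d@B1, d@B5, e@B2}   OUT={a@B2, b@B0, d@B1, d@B5, e@B2}
  B3:   IN={a@B2, b@B0, d@B1, d@B5, e@B2}   OUT={a@B2, b@B0, d@B3, e@B2}
  B4:   IN={a@B2, b@B0, d@B3, e@B2}   OUT={a@B2, b@B0, d@B4, e@B2}
  B5:   IN={a@B2, b@B0, d@B4, e@B2}   OUT={a@B2, b@B0, d@B5, e@B2}
  B6:   IN={a@B2, b@B0, d@B5, e@B2}   OUT={a@B2, b@B6, d@B5, e@B2}

Merge at B5: IN[B5] = OUT[B4] = {a@B2, b@B0, d@B4, e@B2}
Applying B5's transfer function to that IN value gives OUT[B5] (row B5 above).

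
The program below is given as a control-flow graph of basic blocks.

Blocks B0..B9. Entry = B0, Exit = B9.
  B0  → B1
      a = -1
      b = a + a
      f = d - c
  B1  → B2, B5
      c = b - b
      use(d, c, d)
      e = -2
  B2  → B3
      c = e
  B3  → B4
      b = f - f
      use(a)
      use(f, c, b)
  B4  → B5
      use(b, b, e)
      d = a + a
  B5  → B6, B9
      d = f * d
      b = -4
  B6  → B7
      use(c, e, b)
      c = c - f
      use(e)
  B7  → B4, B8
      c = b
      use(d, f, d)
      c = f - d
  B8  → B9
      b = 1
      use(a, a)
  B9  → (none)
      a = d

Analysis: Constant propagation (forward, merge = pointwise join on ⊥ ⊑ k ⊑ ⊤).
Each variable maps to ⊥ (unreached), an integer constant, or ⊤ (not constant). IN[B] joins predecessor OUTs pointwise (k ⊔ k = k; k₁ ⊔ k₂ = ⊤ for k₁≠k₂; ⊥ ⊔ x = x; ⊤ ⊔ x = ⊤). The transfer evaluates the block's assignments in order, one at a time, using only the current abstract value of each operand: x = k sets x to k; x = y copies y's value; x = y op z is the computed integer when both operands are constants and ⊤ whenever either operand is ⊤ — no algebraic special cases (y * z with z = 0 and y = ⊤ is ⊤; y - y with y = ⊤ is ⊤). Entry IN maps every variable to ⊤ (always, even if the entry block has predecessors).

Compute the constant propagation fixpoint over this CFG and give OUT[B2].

Fixpoint table:
  B0:   IN=(all ⊤)   OUT={a:-1, b:-2; rest ⊤}
  B1:   IN={a:-1, b:-2; rest ⊤}   OUT={a:-1, b:-2, c:0, e:-2; rest ⊤}
  B2:   IN={a:-1, b:-2, c:0, e:-2; rest ⊤}   OUT={a:-1, b:-2, c:-2, e:-2; rest ⊤}
  B3:   IN={a:-1, b:-2, c:-2, e:-2; rest ⊤}   OUT={a:-1, c:-2, e:-2; rest ⊤}
  B4:   IN={a:-1, e:-2; rest ⊤}   OUT={a:-1, d:-2, e:-2; rest ⊤}
  B5:   IN={a:-1, e:-2; rest ⊤}   OUT={a:-1, b:-4, e:-2; rest ⊤}
  B6:   IN={a:-1, b:-4, e:-2; rest ⊤}   OUT={a:-1, b:-4, e:-2; rest ⊤}
  B7:   IN={a:-1, b:-4, e:-2; rest ⊤}   OUT={a:-1, b:-4, e:-2; rest ⊤}
  B8:   IN={a:-1, b:-4, e:-2; rest ⊤}   OUT={a:-1, b:1, e:-2; rest ⊤}
  B9:   IN={a:-1, e:-2; rest ⊤}   OUT={e:-2; rest ⊤}

Merge at B2: IN[B2] = OUT[B1] = {a: -1, b: -2, c: 0, d: ⊤, e: -2, f: ⊤}
Applying B2's transfer function to that IN value gives OUT[B2] (row B2 above).

Answer: {a: -1, b: -2, c: -2, d: ⊤, e: -2, f: ⊤}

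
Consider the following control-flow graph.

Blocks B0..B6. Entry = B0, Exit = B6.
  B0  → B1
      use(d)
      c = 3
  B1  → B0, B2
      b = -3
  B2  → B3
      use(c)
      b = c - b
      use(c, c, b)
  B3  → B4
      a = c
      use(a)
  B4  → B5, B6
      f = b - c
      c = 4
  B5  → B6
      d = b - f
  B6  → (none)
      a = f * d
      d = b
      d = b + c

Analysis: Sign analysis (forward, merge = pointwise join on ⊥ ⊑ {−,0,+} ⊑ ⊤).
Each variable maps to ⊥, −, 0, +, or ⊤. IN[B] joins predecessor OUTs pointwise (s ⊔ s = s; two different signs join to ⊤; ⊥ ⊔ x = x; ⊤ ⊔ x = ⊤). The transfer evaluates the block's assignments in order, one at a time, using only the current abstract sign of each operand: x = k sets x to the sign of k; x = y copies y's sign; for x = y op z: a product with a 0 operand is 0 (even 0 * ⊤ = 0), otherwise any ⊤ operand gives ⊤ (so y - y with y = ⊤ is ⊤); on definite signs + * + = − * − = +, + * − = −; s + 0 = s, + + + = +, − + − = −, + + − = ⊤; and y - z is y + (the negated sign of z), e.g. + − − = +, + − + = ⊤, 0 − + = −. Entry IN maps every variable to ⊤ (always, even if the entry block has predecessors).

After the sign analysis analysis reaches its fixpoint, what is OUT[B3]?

Answer: {a: +, b: +, c: +, d: ⊤, e: ⊤, f: ⊤}

Trace:
Fixpoint table:
  B0:   IN=(all ⊤)   OUT={c:+; rest ⊤}
  B1:   IN={c:+; rest ⊤}   OUT={b:-, c:+; rest ⊤}
  B2:   IN={b:-, c:+; rest ⊤}   OUT={b:+, c:+; rest ⊤}
  B3:   IN={b:+, c:+; rest ⊤}   OUT={a:+, b:+, c:+; rest ⊤}
  B4:   IN={a:+, b:+, c:+; rest ⊤}   OUT={a:+, b:+, c:+; rest ⊤}
  B5:   IN={a:+, b:+, c:+; rest ⊤}   OUT={a:+, b:+, c:+; rest ⊤}
  B6:   IN={a:+, b:+, c:+; rest ⊤}   OUT={b:+, c:+, d:+; rest ⊤}

Merge at B3: IN[B3] = OUT[B2] = {a: ⊤, b: +, c: +, d: ⊤, e: ⊤, f: ⊤}
Applying B3's transfer function to that IN value gives OUT[B3] (row B3 above).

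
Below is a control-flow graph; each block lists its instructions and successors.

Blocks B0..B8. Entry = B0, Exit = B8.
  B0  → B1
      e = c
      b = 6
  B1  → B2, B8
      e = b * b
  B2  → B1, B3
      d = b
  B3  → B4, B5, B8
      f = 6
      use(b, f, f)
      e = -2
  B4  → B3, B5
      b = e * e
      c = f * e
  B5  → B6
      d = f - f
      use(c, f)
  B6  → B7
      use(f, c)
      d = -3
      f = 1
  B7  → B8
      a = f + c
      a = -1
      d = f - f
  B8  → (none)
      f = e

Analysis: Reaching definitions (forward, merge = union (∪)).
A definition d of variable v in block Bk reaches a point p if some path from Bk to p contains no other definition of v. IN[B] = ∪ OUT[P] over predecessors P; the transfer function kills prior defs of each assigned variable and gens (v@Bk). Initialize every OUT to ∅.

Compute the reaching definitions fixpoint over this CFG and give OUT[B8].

Answer: {a@B7, b@B0, b@B4, c@B4, d@B2, d@B7, e@B1, e@B3, f@B8}

Derivation:
Converged values:
  B0:  IN={}  OUT={b@B0, e@B0}
  B1:  IN={b@B0, d@B2, e@B0, e@B1}  OUT={b@B0, d@B2, e@B1}
  B2:  IN={b@B0, d@B2, e@B1}  OUT={b@B0, d@B2, e@B1}
  B3:  IN={b@B0, b@B4, c@B4, d@B2, e@B1, e@B3, f@B3}  OUT={b@B0, b@B4, c@B4, d@B2, e@B3, f@B3}
  B4:  IN={b@B0, b@B4, c@B4, d@B2, e@B3, f@B3}  OUT={b@B4, c@B4, d@B2, e@B3, f@B3}
  B5:  IN={b@B0, b@B4, c@B4, d@B2, e@B3, f@B3}  OUT={b@B0, b@B4, c@B4, d@B5, e@B3, f@B3}
  B6:  IN={b@B0, b@B4, c@B4, d@B5, e@B3, f@B3}  OUT={b@B0, b@B4, c@B4, d@B6, e@B3, f@B6}
  B7:  IN={b@B0, b@B4, c@B4, d@B6, e@B3, f@B6}  OUT={a@B7, b@B0, b@B4, c@B4, d@B7, e@B3, f@B6}
  B8:  IN={a@B7, b@B0, b@B4, c@B4, d@B2, d@B7, e@B1, e@B3, f@B3, f@B6}  OUT={a@B7, b@B0, b@B4, c@B4, d@B2, d@B7, e@B1, e@B3, f@B8}

Merge at B8: IN[B8] = OUT[B1] ⊔ OUT[B3] ⊔ OUT[B7] = {a@B7, b@B0, b@B4, c@B4, d@B2, d@B7, e@B1, e@B3, f@B3, f@B6}
Applying B8's transfer function to that IN value gives OUT[B8] (row B8 above).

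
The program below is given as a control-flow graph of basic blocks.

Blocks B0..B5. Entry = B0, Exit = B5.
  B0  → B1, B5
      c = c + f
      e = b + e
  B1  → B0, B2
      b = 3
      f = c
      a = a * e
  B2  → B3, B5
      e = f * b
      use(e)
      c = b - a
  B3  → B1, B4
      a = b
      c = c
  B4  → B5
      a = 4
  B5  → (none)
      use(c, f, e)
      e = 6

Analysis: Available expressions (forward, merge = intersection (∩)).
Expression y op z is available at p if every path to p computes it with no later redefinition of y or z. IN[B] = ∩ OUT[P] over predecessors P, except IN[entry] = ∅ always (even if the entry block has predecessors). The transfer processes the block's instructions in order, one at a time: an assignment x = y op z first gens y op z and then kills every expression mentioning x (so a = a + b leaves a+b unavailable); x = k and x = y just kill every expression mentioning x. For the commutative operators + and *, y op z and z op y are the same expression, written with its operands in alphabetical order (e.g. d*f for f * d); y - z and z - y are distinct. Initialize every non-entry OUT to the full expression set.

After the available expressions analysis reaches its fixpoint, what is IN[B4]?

Per-block solution:
  B0: | IN={} | OUT={}
  B1: | IN={} | OUT={}
  B2: | IN={} | OUT={b*f, b-a}
  B3: | IN={b*f, b-a} | OUT={b*f}
  B4: | IN={b*f} | OUT={b*f}
  B5: | IN={} | OUT={}

Merge at B4: IN[B4] = OUT[B3] = {b*f}

Answer: {b*f}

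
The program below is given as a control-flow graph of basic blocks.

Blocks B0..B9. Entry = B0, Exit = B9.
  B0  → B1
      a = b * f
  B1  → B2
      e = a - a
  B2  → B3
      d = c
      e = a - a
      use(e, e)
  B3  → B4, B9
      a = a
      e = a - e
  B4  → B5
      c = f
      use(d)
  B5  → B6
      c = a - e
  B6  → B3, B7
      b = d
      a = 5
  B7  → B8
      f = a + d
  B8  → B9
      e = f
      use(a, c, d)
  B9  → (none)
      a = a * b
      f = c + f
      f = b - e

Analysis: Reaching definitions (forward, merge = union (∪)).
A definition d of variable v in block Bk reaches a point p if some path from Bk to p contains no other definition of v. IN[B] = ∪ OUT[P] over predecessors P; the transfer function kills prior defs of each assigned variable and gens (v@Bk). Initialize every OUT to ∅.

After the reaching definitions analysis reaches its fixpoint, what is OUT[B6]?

Converged values:
  B0:   IN={}   OUT={a@B0}
  B1:   IN={a@B0}   OUT={a@B0, e@B1}
  B2:   IN={a@B0, e@B1}   OUT={a@B0, d@B2, e@B2}
  B3:   IN={a@B0, a@B6, b@B6, c@B5, d@B2, e@B2, e@B3}   OUT={a@B3, b@B6, c@B5, d@B2, e@B3}
  B4:   IN={a@B3, b@B6, c@B5, d@B2, e@B3}   OUT={a@B3, b@B6, c@B4, d@B2, e@B3}
  B5:   IN={a@B3, b@B6, c@B4, d@B2, e@B3}   OUT={a@B3, b@B6, c@B5, d@B2, e@B3}
  B6:   IN={a@B3, b@B6, c@B5, d@B2, e@B3}   OUT={a@B6, b@B6, c@B5, d@B2, e@B3}
  B7:   IN={a@B6, b@B6, c@B5, d@B2, e@B3}   OUT={a@B6, b@B6, c@B5, d@B2, e@B3, f@B7}
  B8:   IN={a@B6, b@B6, c@B5, d@B2, e@B3, f@B7}   OUT={a@B6, b@B6, c@B5, d@B2, e@B8, f@B7}
  B9:   IN={a@B3, a@B6, b@B6, c@B5, d@B2, e@B3, e@B8, f@B7}   OUT={a@B9, b@B6, c@B5, d@B2, e@B3, e@B8, f@B9}

Merge at B6: IN[B6] = OUT[B5] = {a@B3, b@B6, c@B5, d@B2, e@B3}
Applying B6's transfer function to that IN value gives OUT[B6] (row B6 above).

Answer: {a@B6, b@B6, c@B5, d@B2, e@B3}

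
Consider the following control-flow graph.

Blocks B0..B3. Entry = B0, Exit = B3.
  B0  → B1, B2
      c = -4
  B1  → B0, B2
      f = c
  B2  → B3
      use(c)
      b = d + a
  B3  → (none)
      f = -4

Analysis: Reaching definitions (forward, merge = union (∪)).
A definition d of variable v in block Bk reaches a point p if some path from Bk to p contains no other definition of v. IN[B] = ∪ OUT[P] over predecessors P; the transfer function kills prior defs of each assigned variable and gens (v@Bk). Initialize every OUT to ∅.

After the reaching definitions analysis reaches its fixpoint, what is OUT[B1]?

Answer: {c@B0, f@B1}

Trace:
Converged values:
  B0:  IN={c@B0, f@B1}  OUT={c@B0, f@B1}
  B1:  IN={c@B0, f@B1}  OUT={c@B0, f@B1}
  B2:  IN={c@B0, f@B1}  OUT={b@B2, c@B0, f@B1}
  B3:  IN={b@B2, c@B0, f@B1}  OUT={b@B2, c@B0, f@B3}

Merge at B1: IN[B1] = OUT[B0] = {c@B0, f@B1}
Applying B1's transfer function to that IN value gives OUT[B1] (row B1 above).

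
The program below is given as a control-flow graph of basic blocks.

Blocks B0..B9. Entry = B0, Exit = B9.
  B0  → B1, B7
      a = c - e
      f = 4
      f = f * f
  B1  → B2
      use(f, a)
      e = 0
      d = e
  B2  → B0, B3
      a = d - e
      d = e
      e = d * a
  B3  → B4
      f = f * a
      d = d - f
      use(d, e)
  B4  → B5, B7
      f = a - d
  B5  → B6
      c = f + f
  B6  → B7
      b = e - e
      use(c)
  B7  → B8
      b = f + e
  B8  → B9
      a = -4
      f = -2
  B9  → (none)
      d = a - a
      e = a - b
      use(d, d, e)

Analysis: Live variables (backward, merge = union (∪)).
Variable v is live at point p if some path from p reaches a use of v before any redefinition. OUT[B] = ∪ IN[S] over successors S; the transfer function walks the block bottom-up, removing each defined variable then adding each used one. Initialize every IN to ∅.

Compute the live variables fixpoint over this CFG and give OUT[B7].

Answer: {b}

Derivation:
Per-block solution:
  B0:   IN={c, e}   OUT={a, c, e, f}
  B1:   IN={a, c, f}   OUT={c, d, e, f}
  B2:   IN={c, d, e, f}   OUT={a, c, d, e, f}
  B3:   IN={a, d, e, f}   OUT={a, d, e}
  B4:   IN={a, d, e}   OUT={e, f}
  B5:   IN={e, f}   OUT={c, e, f}
  B6:   IN={c, e, f}   OUT={e, f}
  B7:   IN={e, f}   OUT={b}
  B8:   IN={b}   OUT={a, b}
  B9:   IN={a, b}   OUT={}

Merge at B7: OUT[B7] = IN[B8] = {b}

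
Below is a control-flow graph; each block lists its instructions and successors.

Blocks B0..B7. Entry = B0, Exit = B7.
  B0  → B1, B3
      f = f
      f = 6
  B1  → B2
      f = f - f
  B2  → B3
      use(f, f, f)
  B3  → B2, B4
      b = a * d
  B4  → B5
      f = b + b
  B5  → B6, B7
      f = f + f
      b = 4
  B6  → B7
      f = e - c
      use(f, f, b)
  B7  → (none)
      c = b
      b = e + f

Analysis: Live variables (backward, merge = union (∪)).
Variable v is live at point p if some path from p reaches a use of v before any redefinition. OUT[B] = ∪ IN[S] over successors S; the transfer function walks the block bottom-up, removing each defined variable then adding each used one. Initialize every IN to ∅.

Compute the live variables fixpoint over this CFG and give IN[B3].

Answer: {a, c, d, e, f}

Working:
Per-block solution:
  B0: | IN={a, c, d, e, f} | OUT={a, c, d, e, f}
  B1: | IN={a, c, d, e, f} | OUT={a, c, d, e, f}
  B2: | IN={a, c, d, e, f} | OUT={a, c, d, e, f}
  B3: | IN={a, c, d, e, f} | OUT={a, b, c, d, e, f}
  B4: | IN={b, c, e} | OUT={c, e, f}
  B5: | IN={c, e, f} | OUT={b, c, e, f}
  B6: | IN={b, c, e} | OUT={b, e, f}
  B7: | IN={b, e, f} | OUT={}

Merge at B3: OUT[B3] = IN[B2] ⊔ IN[B4] = {a, b, c, d, e, f}
Applying B3's transfer function to that OUT value gives IN[B3] (row B3 above).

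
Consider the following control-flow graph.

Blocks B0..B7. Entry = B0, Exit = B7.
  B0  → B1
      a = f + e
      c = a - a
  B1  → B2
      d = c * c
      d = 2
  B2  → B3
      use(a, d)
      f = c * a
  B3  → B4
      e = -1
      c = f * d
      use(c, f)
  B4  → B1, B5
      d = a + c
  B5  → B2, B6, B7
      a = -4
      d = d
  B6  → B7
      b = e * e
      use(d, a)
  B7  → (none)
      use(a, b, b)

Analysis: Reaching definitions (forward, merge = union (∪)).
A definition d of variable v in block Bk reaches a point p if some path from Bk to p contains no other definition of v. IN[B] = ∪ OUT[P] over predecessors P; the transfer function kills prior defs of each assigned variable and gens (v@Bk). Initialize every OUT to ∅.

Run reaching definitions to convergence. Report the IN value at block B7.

Fixpoint table:
  B0:   IN={}   OUT={a@B0, c@B0}
  B1:   IN={a@B0, a@B5, c@B0, c@B3, d@B4, e@B3, f@B2}   OUT={a@B0, a@B5, c@B0, c@B3, d@B1, e@B3, f@B2}
  B2:   IN={a@B0, a@B5, c@B0, c@B3, d@B1, d@B5, e@B3, f@B2}   OUT={a@B0, a@B5, c@B0, c@B3, d@B1, d@B5, e@B3, f@B2}
  B3:   IN={a@B0, a@B5, c@B0, c@B3, d@B1, d@B5, e@B3, f@B2}   OUT={a@B0, a@B5, c@B3, d@B1, d@B5, e@B3, f@B2}
  B4:   IN={a@B0, a@B5, c@B3, d@B1, d@B5, e@B3, f@B2}   OUT={a@B0, a@B5, c@B3, d@B4, e@B3, f@B2}
  B5:   IN={a@B0, a@B5, c@B3, d@B4, e@B3, f@B2}   OUT={a@B5, c@B3, d@B5, e@B3, f@B2}
  B6:   IN={a@B5, c@B3, d@B5, e@B3, f@B2}   OUT={a@B5, b@B6, c@B3, d@B5, e@B3, f@B2}
  B7:   IN={a@B5, b@B6, c@B3, d@B5, e@B3, f@B2}   OUT={a@B5, b@B6, c@B3, d@B5, e@B3, f@B2}

Merge at B7: IN[B7] = OUT[B5] ⊔ OUT[B6] = {a@B5, b@B6, c@B3, d@B5, e@B3, f@B2}

Answer: {a@B5, b@B6, c@B3, d@B5, e@B3, f@B2}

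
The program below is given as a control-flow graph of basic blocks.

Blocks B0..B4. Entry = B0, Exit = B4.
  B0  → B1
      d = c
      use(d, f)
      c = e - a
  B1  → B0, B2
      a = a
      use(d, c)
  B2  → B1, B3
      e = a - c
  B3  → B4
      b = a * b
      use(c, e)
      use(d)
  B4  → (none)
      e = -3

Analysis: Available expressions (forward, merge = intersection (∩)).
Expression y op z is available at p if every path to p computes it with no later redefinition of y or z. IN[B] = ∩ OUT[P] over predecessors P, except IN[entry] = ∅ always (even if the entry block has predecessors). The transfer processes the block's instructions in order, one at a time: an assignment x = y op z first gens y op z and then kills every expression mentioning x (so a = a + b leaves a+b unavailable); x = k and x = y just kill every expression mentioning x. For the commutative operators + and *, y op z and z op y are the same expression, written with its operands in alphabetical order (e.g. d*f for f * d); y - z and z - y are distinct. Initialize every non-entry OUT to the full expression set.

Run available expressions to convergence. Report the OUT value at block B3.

Per-block solution:
  B0: | IN={} | OUT={e-a}
  B1: | IN={} | OUT={}
  B2: | IN={} | OUT={a-c}
  B3: | IN={a-c} | OUT={a-c}
  B4: | IN={a-c} | OUT={a-c}

Merge at B3: IN[B3] = OUT[B2] = {a-c}
Applying B3's transfer function to that IN value gives OUT[B3] (row B3 above).

Answer: {a-c}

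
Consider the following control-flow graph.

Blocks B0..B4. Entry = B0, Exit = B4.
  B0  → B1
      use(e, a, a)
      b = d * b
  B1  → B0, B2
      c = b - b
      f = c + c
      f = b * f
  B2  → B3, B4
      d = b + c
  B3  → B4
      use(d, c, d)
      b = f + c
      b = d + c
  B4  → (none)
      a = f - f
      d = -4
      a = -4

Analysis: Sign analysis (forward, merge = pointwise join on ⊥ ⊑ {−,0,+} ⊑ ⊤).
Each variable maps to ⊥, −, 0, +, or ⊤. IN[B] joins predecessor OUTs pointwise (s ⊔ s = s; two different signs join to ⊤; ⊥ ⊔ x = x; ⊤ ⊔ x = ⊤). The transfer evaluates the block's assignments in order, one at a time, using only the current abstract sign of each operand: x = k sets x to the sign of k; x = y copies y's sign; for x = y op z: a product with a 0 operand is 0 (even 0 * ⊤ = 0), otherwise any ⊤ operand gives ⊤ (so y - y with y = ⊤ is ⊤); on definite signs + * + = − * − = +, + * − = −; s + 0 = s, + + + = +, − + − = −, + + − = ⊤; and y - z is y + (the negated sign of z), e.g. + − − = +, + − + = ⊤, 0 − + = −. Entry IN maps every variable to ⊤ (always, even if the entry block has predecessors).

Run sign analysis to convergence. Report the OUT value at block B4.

Answer: {a: -, b: ⊤, c: ⊤, d: -, e: ⊤, f: ⊤}

Derivation:
Converged values:
  B0: | IN=(all ⊤) | OUT=(all ⊤)
  B1: | IN=(all ⊤) | OUT=(all ⊤)
  B2: | IN=(all ⊤) | OUT=(all ⊤)
  B3: | IN=(all ⊤) | OUT=(all ⊤)
  B4: | IN=(all ⊤) | OUT={a:-, d:-; rest ⊤}

Merge at B4: IN[B4] = OUT[B2] ⊔ OUT[B3] = {a: ⊤, b: ⊤, c: ⊤, d: ⊤, e: ⊤, f: ⊤}
Applying B4's transfer function to that IN value gives OUT[B4] (row B4 above).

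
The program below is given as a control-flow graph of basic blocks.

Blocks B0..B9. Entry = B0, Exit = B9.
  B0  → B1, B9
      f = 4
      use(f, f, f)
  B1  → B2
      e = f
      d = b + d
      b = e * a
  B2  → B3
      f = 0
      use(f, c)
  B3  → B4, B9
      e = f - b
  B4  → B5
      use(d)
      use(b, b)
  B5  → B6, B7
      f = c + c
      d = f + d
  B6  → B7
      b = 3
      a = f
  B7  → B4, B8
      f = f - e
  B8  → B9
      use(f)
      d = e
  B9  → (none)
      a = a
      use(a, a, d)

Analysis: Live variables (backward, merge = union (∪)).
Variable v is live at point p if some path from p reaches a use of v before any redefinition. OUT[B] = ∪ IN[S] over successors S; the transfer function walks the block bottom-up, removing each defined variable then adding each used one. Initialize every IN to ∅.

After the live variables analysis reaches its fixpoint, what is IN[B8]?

Answer: {a, e, f}

Derivation:
Per-block solution:
  B0:   IN={a, b, c, d}   OUT={a, b, c, d, f}
  B1:   IN={a, b, c, d, f}   OUT={a, b, c, d}
  B2:   IN={a, b, c, d}   OUT={a, b, c, d, f}
  B3:   IN={a, b, c, d, f}   OUT={a, b, c, d, e}
  B4:   IN={a, b, c, d, e}   OUT={a, b, c, d, e}
  B5:   IN={a, b, c, d, e}   OUT={a, b, c, d, e, f}
  B6:   IN={c, d, e, f}   OUT={a, b, c, d, e, f}
  B7:   IN={a, b, c, d, e, f}   OUT={a, b, c, d, e, f}
  B8:   IN={a, e, f}   OUT={a, d}
  B9:   IN={a, d}   OUT={}

Merge at B8: OUT[B8] = IN[B9] = {a, d}
Applying B8's transfer function to that OUT value gives IN[B8] (row B8 above).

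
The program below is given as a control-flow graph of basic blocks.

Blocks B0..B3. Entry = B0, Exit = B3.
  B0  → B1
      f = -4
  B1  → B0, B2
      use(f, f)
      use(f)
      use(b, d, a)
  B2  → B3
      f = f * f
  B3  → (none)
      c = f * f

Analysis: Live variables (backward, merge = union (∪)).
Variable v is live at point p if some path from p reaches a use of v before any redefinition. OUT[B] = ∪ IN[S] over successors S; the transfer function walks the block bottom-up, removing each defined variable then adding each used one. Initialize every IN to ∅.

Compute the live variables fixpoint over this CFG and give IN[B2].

Answer: {f}

Trace:
Per-block solution:
  B0:  IN={a, b, d}  OUT={a, b, d, f}
  B1:  IN={a, b, d, f}  OUT={a, b, d, f}
  B2:  IN={f}  OUT={f}
  B3:  IN={f}  OUT={}

Merge at B2: OUT[B2] = IN[B3] = {f}
Applying B2's transfer function to that OUT value gives IN[B2] (row B2 above).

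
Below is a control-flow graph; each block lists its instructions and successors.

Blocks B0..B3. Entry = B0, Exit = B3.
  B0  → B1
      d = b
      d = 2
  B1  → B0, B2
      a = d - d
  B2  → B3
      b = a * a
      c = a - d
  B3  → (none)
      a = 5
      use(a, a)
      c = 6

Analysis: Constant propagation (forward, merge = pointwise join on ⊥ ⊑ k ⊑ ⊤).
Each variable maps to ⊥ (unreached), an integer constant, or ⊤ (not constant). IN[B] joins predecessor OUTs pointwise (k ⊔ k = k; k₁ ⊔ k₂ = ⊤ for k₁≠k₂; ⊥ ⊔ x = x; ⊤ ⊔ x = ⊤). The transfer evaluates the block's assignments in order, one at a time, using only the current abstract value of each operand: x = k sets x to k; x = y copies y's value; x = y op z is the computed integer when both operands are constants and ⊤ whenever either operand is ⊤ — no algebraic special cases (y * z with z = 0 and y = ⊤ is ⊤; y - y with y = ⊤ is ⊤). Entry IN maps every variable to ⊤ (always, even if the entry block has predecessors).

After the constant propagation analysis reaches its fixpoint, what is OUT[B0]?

Answer: {a: ⊤, b: ⊤, c: ⊤, d: 2, e: ⊤, f: ⊤}

Derivation:
Per-block solution:
  B0:  IN=(all ⊤)  OUT={d:2; rest ⊤}
  B1:  IN={d:2; rest ⊤}  OUT={a:0, d:2; rest ⊤}
  B2:  IN={a:0, d:2; rest ⊤}  OUT={a:0, b:0, c:-2, d:2; rest ⊤}
  B3:  IN={a:0, b:0, c:-2, d:2; rest ⊤}  OUT={a:5, b:0, c:6, d:2; rest ⊤}

Merge at B0 (entry node, so the boundary value (all ⊤) is joined with the incoming edge(s)): IN[B0] = (all ⊤) ⊔ OUT[B1] = {a: ⊤, b: ⊤, c: ⊤, d: ⊤, e: ⊤, f: ⊤}
Applying B0's transfer function to that IN value gives OUT[B0] (row B0 above).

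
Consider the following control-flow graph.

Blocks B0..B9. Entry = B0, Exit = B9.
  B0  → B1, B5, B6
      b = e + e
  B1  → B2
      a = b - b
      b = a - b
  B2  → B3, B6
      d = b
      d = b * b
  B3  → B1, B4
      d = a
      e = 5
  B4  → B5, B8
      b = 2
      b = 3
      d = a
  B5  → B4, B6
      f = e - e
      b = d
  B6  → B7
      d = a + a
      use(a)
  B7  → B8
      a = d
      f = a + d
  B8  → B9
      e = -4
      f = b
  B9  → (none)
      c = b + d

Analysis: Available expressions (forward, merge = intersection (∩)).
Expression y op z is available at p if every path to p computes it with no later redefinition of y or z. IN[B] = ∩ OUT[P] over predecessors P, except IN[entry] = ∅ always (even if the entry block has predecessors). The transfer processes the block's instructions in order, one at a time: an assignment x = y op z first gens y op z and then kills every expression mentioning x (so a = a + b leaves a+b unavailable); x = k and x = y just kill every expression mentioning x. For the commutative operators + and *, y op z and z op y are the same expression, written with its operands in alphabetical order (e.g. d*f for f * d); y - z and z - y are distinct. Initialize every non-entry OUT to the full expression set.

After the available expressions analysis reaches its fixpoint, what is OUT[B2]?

Answer: {b*b}

Working:
Per-block solution:
  B0: | IN={} | OUT={e+e}
  B1: | IN={} | OUT={}
  B2: | IN={} | OUT={b*b}
  B3: | IN={b*b} | OUT={b*b}
  B4: | IN={} | OUT={}
  B5: | IN={} | OUT={e-e}
  B6: | IN={} | OUT={a+a}
  B7: | IN={a+a} | OUT={a+d}
  B8: | IN={} | OUT={}
  B9: | IN={} | OUT={b+d}

Merge at B2: IN[B2] = OUT[B1] = {}
Applying B2's transfer function to that IN value gives OUT[B2] (row B2 above).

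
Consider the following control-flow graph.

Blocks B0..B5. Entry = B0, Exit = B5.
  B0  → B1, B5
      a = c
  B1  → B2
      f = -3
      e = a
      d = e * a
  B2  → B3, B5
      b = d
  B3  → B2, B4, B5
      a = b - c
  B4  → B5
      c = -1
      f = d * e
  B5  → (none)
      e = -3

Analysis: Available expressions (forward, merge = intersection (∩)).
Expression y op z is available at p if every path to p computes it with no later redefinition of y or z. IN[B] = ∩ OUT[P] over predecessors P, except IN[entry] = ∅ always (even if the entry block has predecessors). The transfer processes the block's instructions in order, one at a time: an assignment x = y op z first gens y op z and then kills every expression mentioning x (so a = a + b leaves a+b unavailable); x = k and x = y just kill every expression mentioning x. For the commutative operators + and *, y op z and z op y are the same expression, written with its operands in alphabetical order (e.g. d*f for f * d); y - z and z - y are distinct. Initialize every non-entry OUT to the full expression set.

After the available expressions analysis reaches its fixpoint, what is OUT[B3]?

Per-block solution:
  B0:   IN={}   OUT={}
  B1:   IN={}   OUT={a*e}
  B2:   IN={}   OUT={}
  B3:   IN={}   OUT={b-c}
  B4:   IN={b-c}   OUT={d*e}
  B5:   IN={}   OUT={}

Merge at B3: IN[B3] = OUT[B2] = {}
Applying B3's transfer function to that IN value gives OUT[B3] (row B3 above).

Answer: {b-c}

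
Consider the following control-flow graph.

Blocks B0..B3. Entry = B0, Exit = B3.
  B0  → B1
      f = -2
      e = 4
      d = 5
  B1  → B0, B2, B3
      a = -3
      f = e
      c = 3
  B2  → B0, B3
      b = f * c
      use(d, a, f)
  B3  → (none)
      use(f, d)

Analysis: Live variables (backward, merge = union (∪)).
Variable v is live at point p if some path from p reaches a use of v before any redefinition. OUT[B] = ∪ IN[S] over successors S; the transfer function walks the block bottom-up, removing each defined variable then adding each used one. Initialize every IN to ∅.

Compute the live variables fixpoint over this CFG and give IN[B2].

Answer: {a, c, d, f}

Derivation:
Per-block solution:
  B0: | IN={} | OUT={d, e}
  B1: | IN={d, e} | OUT={a, c, d, f}
  B2: | IN={a, c, d, f} | OUT={d, f}
  B3: | IN={d, f} | OUT={}

Merge at B2: OUT[B2] = IN[B0] ⊔ IN[B3] = {d, f}
Applying B2's transfer function to that OUT value gives IN[B2] (row B2 above).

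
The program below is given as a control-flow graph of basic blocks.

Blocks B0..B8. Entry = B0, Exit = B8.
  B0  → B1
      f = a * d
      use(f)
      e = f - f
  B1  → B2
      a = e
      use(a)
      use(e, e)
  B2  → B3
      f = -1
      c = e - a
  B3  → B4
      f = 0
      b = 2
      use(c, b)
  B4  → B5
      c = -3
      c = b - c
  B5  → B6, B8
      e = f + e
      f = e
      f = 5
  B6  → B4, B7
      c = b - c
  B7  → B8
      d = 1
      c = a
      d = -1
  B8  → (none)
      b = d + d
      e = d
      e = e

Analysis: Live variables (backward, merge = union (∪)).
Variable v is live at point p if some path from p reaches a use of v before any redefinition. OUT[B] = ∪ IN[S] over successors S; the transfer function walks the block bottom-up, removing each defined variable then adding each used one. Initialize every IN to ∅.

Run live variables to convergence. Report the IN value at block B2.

Per-block solution:
  B0: | IN={a, d} | OUT={d, e}
  B1: | IN={d, e} | OUT={a, d, e}
  B2: | IN={a, d, e} | OUT={a, c, d, e}
  B3: | IN={a, c, d, e} | OUT={a, b, d, e, f}
  B4: | IN={a, b, d, e, f} | OUT={a, b, c, d, e, f}
  B5: | IN={a, b, c, d, e, f} | OUT={a, b, c, d, e, f}
  B6: | IN={a, b, c, d, e, f} | OUT={a, b, d, e, f}
  B7: | IN={a} | OUT={d}
  B8: | IN={d} | OUT={}

Merge at B2: OUT[B2] = IN[B3] = {a, c, d, e}
Applying B2's transfer function to that OUT value gives IN[B2] (row B2 above).

Answer: {a, d, e}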